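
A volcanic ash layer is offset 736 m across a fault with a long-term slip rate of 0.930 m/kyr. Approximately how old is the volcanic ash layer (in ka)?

791 ka

age = offset / rate = 736 m / (0.930 m/kyr) = 791000 yr = 791 ka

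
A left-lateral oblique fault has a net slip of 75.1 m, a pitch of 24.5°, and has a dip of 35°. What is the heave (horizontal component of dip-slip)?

25.5 m

dip-slip = net slip × sin(rake) = 75.1 m × sin(24.5°) = 31.14 m
heave = dip-slip × cos(dip) = 31.14 × cos(35°) = 25.5 m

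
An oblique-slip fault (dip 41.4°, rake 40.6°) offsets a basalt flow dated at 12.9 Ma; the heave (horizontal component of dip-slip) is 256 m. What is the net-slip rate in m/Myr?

40.7 m/Myr

dip-slip = heave / cos(dip) = 256 / cos(41.4°) = 341.3 m
net slip = dip-slip / sin(rake) = 341.3 / sin(40.6°) = 524.4 m
rate = 524.4 m / 12.9 Ma = 0.0000407 m/yr = 40.7 m/Myr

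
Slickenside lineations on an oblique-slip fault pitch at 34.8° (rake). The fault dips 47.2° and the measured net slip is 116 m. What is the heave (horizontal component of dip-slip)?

45 m

dip-slip = net slip × sin(rake) = 116 m × sin(34.8°) = 66.20 m
heave = dip-slip × cos(dip) = 66.20 × cos(47.2°) = 45 m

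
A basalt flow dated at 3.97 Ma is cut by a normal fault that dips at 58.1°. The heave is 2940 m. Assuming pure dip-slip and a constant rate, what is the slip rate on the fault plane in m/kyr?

dip-slip = heave / cos(dip) = 2940 m / cos(58.1°) = 5564 m
rate = 5564 m / 3.97 Ma = 0.00140 m/yr = 1.40 m/kyr

1.40 m/kyr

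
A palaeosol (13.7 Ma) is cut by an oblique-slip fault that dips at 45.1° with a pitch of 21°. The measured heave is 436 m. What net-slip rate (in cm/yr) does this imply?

dip-slip = heave / cos(dip) = 436 / cos(45.1°) = 617.7 m
net slip = dip-slip / sin(rake) = 617.7 / sin(21°) = 1724 m
rate = 1724 m / 13.7 Ma = 0.000126 m/yr = 0.0126 cm/yr

0.0126 cm/yr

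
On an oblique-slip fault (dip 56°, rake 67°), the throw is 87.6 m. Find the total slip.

dip-slip = throw / sin(dip) = 87.6 / sin(56°) = 105.7 m
net slip = dip-slip / sin(rake) = 105.7 / sin(67°) = 115 m

115 m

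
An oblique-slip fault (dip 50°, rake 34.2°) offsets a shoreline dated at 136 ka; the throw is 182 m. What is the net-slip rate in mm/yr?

dip-slip = throw / sin(dip) = 182 / sin(50°) = 237.6 m
net slip = dip-slip / sin(rake) = 237.6 / sin(34.2°) = 422.7 m
rate = 422.7 m / 136 ka = 0.00311 m/yr = 3.11 mm/yr

3.11 mm/yr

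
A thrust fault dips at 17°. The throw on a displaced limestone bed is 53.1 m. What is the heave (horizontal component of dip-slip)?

heave = throw / tan(dip) = 53.1 / tan(17°) = 174 m

174 m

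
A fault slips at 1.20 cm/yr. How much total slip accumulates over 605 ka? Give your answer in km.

slip = rate × time = 1.20 cm/yr × 605 ka = 7260 m = 7.26 km

7.26 km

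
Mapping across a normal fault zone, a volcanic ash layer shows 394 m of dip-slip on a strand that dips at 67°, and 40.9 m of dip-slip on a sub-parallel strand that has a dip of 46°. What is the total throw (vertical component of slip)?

throw_A = 394 × sin(67°) = 362.7 m
throw_B = 40.9 × sin(46°) = 29.42 m
total = 362.7 + 29.42 = 392 m

392 m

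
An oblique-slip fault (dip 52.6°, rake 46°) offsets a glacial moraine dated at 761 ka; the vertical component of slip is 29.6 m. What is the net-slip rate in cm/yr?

dip-slip = throw / sin(dip) = 29.6 / sin(52.6°) = 37.26 m
net slip = dip-slip / sin(rake) = 37.26 / sin(46°) = 51.80 m
rate = 51.80 m / 761 ka = 0.0000681 m/yr = 0.00681 cm/yr

0.00681 cm/yr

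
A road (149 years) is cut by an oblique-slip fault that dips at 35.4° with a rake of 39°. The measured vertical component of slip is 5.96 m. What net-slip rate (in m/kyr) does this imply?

dip-slip = throw / sin(dip) = 5.96 / sin(35.4°) = 10.29 m
net slip = dip-slip / sin(rake) = 10.29 / sin(39°) = 16.35 m
rate = 16.35 m / 149 years = 0.110 m/yr = 110 m/kyr

110 m/kyr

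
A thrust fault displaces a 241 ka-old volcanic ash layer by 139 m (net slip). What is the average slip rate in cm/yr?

0.0577 cm/yr

rate = 139 m / 241 ka = 0.000577 m/yr = 0.0577 cm/yr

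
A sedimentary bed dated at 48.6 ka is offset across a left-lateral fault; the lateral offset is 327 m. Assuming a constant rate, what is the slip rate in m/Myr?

6730 m/Myr

rate = 327 m / 48.6 ka = 0.00673 m/yr = 6730 m/Myr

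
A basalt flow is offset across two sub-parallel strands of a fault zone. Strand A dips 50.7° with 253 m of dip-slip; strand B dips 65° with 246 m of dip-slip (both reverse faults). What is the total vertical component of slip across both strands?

419 m

throw_A = 253 × sin(50.7°) = 195.8 m
throw_B = 246 × sin(65°) = 223 m
total = 195.8 + 223 = 419 m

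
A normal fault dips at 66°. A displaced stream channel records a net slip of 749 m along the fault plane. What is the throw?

684 m

throw = dip-slip × sin(dip) = 749 m × sin(66°) = 684 m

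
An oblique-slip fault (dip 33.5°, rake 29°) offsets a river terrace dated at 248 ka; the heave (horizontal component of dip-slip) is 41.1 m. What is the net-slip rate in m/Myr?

410 m/Myr

dip-slip = heave / cos(dip) = 41.1 / cos(33.5°) = 49.29 m
net slip = dip-slip / sin(rake) = 49.29 / sin(29°) = 101.7 m
rate = 101.7 m / 248 ka = 0.000410 m/yr = 410 m/Myr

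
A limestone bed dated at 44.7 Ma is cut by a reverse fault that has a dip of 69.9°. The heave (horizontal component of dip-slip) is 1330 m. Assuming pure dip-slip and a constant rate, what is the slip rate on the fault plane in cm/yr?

0.00866 cm/yr

dip-slip = heave / cos(dip) = 1330 m / cos(69.9°) = 3870 m
rate = 3870 m / 44.7 Ma = 0.0000866 m/yr = 0.00866 cm/yr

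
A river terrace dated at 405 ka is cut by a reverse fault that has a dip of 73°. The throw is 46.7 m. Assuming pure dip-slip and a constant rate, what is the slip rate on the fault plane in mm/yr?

0.121 mm/yr

dip-slip = throw / sin(dip) = 46.7 m / sin(73°) = 48.83 m
rate = 48.83 m / 405 ka = 0.000121 m/yr = 0.121 mm/yr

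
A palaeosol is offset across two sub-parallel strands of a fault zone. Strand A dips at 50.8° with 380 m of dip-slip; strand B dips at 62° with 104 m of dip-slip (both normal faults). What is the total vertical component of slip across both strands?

386 m

throw_A = 380 × sin(50.8°) = 294.5 m
throw_B = 104 × sin(62°) = 91.83 m
total = 294.5 + 91.83 = 386 m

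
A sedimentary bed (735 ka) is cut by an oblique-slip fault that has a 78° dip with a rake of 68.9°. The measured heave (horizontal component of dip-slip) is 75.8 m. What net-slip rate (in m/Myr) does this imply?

532 m/Myr

dip-slip = heave / cos(dip) = 75.8 / cos(78°) = 364.6 m
net slip = dip-slip / sin(rake) = 364.6 / sin(68.9°) = 390.8 m
rate = 390.8 m / 735 ka = 0.000532 m/yr = 532 m/Myr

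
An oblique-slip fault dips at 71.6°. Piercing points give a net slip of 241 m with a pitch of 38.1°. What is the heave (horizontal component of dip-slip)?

46.9 m

dip-slip = net slip × sin(rake) = 241 m × sin(38.1°) = 148.7 m
heave = dip-slip × cos(dip) = 148.7 × cos(71.6°) = 46.9 m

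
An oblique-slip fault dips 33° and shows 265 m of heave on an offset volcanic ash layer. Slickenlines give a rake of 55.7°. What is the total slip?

dip-slip = heave / cos(dip) = 265 / cos(33°) = 316 m
net slip = dip-slip / sin(rake) = 316 / sin(55.7°) = 382 m

382 m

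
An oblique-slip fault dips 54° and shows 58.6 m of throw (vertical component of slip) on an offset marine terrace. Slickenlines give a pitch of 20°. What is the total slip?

dip-slip = throw / sin(dip) = 58.6 / sin(54°) = 72.43 m
net slip = dip-slip / sin(rake) = 72.43 / sin(20°) = 212 m

212 m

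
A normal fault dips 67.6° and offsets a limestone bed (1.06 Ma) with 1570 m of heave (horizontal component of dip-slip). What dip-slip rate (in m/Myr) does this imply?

3890 m/Myr

dip-slip = heave / cos(dip) = 1570 m / cos(67.6°) = 4120 m
rate = 4120 m / 1.06 Ma = 0.00389 m/yr = 3890 m/Myr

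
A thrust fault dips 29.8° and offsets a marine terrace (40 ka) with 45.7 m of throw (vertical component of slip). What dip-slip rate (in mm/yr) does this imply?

dip-slip = throw / sin(dip) = 45.7 m / sin(29.8°) = 91.96 m
rate = 91.96 m / 40 ka = 0.00230 m/yr = 2.30 mm/yr

2.30 mm/yr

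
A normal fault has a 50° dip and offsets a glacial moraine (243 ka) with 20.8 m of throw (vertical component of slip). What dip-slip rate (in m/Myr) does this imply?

dip-slip = throw / sin(dip) = 20.8 m / sin(50°) = 27.15 m
rate = 27.15 m / 243 ka = 0.000112 m/yr = 112 m/Myr

112 m/Myr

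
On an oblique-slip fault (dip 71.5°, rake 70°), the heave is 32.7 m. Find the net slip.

dip-slip = heave / cos(dip) = 32.7 / cos(71.5°) = 103.1 m
net slip = dip-slip / sin(rake) = 103.1 / sin(70°) = 110 m

110 m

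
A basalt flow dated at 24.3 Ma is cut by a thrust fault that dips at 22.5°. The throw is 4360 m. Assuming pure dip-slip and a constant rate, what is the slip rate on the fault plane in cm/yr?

0.0469 cm/yr

dip-slip = throw / sin(dip) = 4360 m / sin(22.5°) = 11390 m
rate = 11390 m / 24.3 Ma = 0.000469 m/yr = 0.0469 cm/yr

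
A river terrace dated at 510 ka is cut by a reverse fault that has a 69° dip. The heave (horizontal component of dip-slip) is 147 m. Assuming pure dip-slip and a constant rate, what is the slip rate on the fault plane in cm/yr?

0.0804 cm/yr

dip-slip = heave / cos(dip) = 147 m / cos(69°) = 410.2 m
rate = 410.2 m / 510 ka = 0.000804 m/yr = 0.0804 cm/yr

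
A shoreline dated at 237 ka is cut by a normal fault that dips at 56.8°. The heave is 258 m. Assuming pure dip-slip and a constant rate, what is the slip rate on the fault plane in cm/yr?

dip-slip = heave / cos(dip) = 258 m / cos(56.8°) = 471.2 m
rate = 471.2 m / 237 ka = 0.00199 m/yr = 0.199 cm/yr

0.199 cm/yr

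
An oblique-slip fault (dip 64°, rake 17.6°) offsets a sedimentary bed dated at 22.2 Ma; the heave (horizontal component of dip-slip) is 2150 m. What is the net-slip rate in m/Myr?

dip-slip = heave / cos(dip) = 2150 / cos(64°) = 4905 m
net slip = dip-slip / sin(rake) = 4905 / sin(17.6°) = 16220 m
rate = 16220 m / 22.2 Ma = 0.000731 m/yr = 731 m/Myr

731 m/Myr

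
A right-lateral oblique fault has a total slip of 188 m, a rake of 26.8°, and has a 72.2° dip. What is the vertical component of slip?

dip-slip = net slip × sin(rake) = 188 m × sin(26.8°) = 84.76 m
throw = dip-slip × sin(dip) = 84.76 × sin(72.2°) = 80.7 m

80.7 m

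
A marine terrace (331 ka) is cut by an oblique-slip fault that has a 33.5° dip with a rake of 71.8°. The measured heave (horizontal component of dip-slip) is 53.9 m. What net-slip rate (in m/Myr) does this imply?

206 m/Myr

dip-slip = heave / cos(dip) = 53.9 / cos(33.5°) = 64.64 m
net slip = dip-slip / sin(rake) = 64.64 / sin(71.8°) = 68.04 m
rate = 68.04 m / 331 ka = 0.000206 m/yr = 206 m/Myr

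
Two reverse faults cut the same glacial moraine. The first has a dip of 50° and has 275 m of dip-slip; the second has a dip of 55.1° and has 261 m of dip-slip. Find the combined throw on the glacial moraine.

throw_A = 275 × sin(50°) = 210.7 m
throw_B = 261 × sin(55.1°) = 214.1 m
total = 210.7 + 214.1 = 425 m

425 m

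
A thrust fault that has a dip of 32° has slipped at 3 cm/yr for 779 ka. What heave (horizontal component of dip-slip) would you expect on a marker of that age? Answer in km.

dip-slip = rate × time = 3 cm/yr × 779 ka = 23370 m
heave = dip-slip × cos(dip) = 23370 × cos(32°) = 19800 m = 19.8 km

19.8 km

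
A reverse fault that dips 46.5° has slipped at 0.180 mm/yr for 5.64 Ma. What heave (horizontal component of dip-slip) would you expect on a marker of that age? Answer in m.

dip-slip = rate × time = 0.180 mm/yr × 5.64 Ma = 1015 m
heave = dip-slip × cos(dip) = 1015 × cos(46.5°) = 699 m

699 m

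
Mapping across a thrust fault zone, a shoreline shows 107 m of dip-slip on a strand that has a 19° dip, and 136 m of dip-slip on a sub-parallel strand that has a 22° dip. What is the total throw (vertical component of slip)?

throw_A = 107 × sin(19°) = 34.84 m
throw_B = 136 × sin(22°) = 50.95 m
total = 34.84 + 50.95 = 85.8 m

85.8 m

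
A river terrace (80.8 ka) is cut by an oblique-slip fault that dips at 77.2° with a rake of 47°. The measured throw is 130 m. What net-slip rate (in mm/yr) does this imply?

2.26 mm/yr

dip-slip = throw / sin(dip) = 130 / sin(77.2°) = 133.3 m
net slip = dip-slip / sin(rake) = 133.3 / sin(47°) = 182.3 m
rate = 182.3 m / 80.8 ka = 0.00226 m/yr = 2.26 mm/yr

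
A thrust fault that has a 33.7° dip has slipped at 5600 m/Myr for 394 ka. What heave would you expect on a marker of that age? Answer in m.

dip-slip = rate × time = 5600 m/Myr × 394 ka = 2206 m
heave = dip-slip × cos(dip) = 2206 × cos(33.7°) = 1840 m

1840 m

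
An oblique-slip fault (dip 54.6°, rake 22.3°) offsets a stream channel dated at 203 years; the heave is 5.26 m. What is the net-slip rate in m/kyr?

dip-slip = heave / cos(dip) = 5.26 / cos(54.6°) = 9.080 m
net slip = dip-slip / sin(rake) = 9.080 / sin(22.3°) = 23.93 m
rate = 23.93 m / 203 years = 0.118 m/yr = 118 m/kyr

118 m/kyr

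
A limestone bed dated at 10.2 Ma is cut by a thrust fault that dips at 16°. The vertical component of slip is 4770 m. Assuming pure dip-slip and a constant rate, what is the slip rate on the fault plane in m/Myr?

1700 m/Myr

dip-slip = throw / sin(dip) = 4770 m / sin(16°) = 17310 m
rate = 17310 m / 10.2 Ma = 0.00170 m/yr = 1700 m/Myr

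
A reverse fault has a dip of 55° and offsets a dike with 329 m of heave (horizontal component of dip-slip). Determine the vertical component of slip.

470 m

throw = heave × tan(dip) = 329 × tan(55°) = 470 m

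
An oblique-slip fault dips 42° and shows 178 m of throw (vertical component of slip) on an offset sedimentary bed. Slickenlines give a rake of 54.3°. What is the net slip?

dip-slip = throw / sin(dip) = 178 / sin(42°) = 266 m
net slip = dip-slip / sin(rake) = 266 / sin(54.3°) = 328 m

328 m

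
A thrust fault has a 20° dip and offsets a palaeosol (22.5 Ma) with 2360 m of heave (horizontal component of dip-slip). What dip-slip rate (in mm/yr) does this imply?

dip-slip = heave / cos(dip) = 2360 m / cos(20°) = 2511 m
rate = 2511 m / 22.5 Ma = 0.000112 m/yr = 0.112 mm/yr

0.112 mm/yr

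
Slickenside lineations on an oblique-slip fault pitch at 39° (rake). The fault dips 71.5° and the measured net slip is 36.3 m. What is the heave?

dip-slip = net slip × sin(rake) = 36.3 m × sin(39°) = 22.84 m
heave = dip-slip × cos(dip) = 22.84 × cos(71.5°) = 7.25 m

7.25 m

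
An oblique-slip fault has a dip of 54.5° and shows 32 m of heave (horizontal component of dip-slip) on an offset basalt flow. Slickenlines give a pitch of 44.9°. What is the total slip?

78.1 m

dip-slip = heave / cos(dip) = 32 / cos(54.5°) = 55.11 m
net slip = dip-slip / sin(rake) = 55.11 / sin(44.9°) = 78.1 m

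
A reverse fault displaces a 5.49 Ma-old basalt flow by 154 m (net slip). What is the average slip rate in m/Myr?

28.1 m/Myr

rate = 154 m / 5.49 Ma = 0.0000281 m/yr = 28.1 m/Myr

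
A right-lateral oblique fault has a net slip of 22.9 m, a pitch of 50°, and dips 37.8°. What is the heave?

13.9 m

dip-slip = net slip × sin(rake) = 22.9 m × sin(50°) = 17.54 m
heave = dip-slip × cos(dip) = 17.54 × cos(37.8°) = 13.9 m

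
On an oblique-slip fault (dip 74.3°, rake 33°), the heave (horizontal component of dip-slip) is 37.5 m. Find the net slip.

254 m

dip-slip = heave / cos(dip) = 37.5 / cos(74.3°) = 138.6 m
net slip = dip-slip / sin(rake) = 138.6 / sin(33°) = 254 m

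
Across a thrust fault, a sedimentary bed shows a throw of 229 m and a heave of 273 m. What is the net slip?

net slip = √(throw² + heave²) = √(229² + 273²) = 356 m

356 m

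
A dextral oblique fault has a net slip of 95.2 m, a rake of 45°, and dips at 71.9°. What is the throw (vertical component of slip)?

64 m

dip-slip = net slip × sin(rake) = 95.2 m × sin(45°) = 67.32 m
throw = dip-slip × sin(dip) = 67.32 × sin(71.9°) = 64 m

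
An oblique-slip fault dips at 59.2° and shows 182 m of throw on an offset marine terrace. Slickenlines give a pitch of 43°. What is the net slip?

dip-slip = throw / sin(dip) = 182 / sin(59.2°) = 211.9 m
net slip = dip-slip / sin(rake) = 211.9 / sin(43°) = 311 m

311 m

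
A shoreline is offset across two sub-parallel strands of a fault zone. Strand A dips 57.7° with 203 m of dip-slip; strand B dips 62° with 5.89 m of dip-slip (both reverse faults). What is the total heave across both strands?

111 m

heave_A = 203 × cos(57.7°) = 108.5 m
heave_B = 5.89 × cos(62°) = 2.765 m
total = 108.5 + 2.765 = 111 m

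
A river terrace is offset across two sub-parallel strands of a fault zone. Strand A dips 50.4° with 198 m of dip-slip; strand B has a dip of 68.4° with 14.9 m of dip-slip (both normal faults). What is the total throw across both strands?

throw_A = 198 × sin(50.4°) = 152.6 m
throw_B = 14.9 × sin(68.4°) = 13.85 m
total = 152.6 + 13.85 = 166 m

166 m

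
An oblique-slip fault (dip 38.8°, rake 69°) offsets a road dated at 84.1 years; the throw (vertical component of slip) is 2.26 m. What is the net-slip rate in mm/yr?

dip-slip = throw / sin(dip) = 2.26 / sin(38.8°) = 3.607 m
net slip = dip-slip / sin(rake) = 3.607 / sin(69°) = 3.863 m
rate = 3.863 m / 84.1 years = 0.0459 m/yr = 45.9 mm/yr

45.9 mm/yr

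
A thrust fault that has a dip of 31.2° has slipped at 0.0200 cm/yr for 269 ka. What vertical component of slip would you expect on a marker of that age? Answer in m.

27.9 m

dip-slip = rate × time = 0.0200 cm/yr × 269 ka = 53.80 m
throw = dip-slip × sin(dip) = 53.80 × sin(31.2°) = 27.9 m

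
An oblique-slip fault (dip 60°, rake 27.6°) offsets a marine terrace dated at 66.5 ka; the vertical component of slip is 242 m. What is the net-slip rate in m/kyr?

9.07 m/kyr

dip-slip = throw / sin(dip) = 242 / sin(60°) = 279.4 m
net slip = dip-slip / sin(rake) = 279.4 / sin(27.6°) = 603.2 m
rate = 603.2 m / 66.5 ka = 0.00907 m/yr = 9.07 m/kyr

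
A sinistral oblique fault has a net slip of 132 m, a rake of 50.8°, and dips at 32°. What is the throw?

dip-slip = net slip × sin(rake) = 132 m × sin(50.8°) = 102.3 m
throw = dip-slip × sin(dip) = 102.3 × sin(32°) = 54.2 m

54.2 m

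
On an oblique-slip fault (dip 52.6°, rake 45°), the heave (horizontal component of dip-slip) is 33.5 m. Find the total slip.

78 m

dip-slip = heave / cos(dip) = 33.5 / cos(52.6°) = 55.16 m
net slip = dip-slip / sin(rake) = 55.16 / sin(45°) = 78 m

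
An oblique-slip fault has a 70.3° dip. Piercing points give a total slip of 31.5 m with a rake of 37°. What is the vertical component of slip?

17.8 m

dip-slip = net slip × sin(rake) = 31.5 m × sin(37°) = 18.96 m
throw = dip-slip × sin(dip) = 18.96 × sin(70.3°) = 17.8 m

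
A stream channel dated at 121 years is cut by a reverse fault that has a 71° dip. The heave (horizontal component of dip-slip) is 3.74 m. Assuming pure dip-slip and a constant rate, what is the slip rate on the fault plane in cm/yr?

9.49 cm/yr

dip-slip = heave / cos(dip) = 3.74 m / cos(71°) = 11.49 m
rate = 11.49 m / 121 years = 0.0949 m/yr = 9.49 cm/yr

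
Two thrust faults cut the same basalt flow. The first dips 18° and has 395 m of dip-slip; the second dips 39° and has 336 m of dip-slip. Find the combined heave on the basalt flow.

heave_A = 395 × cos(18°) = 375.7 m
heave_B = 336 × cos(39°) = 261.1 m
total = 375.7 + 261.1 = 637 m

637 m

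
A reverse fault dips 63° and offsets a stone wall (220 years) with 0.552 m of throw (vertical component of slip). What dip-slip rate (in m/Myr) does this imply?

2820 m/Myr

dip-slip = throw / sin(dip) = 0.552 m / sin(63°) = 0.6195 m
rate = 0.6195 m / 220 years = 0.00282 m/yr = 2820 m/Myr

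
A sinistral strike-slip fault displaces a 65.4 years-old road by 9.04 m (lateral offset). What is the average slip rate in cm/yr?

13.8 cm/yr

rate = 9.04 m / 65.4 years = 0.138 m/yr = 13.8 cm/yr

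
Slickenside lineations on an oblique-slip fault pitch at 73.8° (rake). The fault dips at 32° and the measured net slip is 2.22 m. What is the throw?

1.13 m

dip-slip = net slip × sin(rake) = 2.22 m × sin(73.8°) = 2.132 m
throw = dip-slip × sin(dip) = 2.132 × sin(32°) = 1.13 m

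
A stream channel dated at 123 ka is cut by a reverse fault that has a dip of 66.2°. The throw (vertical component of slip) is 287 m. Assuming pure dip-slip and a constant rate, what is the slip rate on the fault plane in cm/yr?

dip-slip = throw / sin(dip) = 287 m / sin(66.2°) = 313.7 m
rate = 313.7 m / 123 ka = 0.00255 m/yr = 0.255 cm/yr

0.255 cm/yr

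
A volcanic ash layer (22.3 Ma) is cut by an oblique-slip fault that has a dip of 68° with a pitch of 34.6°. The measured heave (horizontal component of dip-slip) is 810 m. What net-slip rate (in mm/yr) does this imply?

0.171 mm/yr

dip-slip = heave / cos(dip) = 810 / cos(68°) = 2162 m
net slip = dip-slip / sin(rake) = 2162 / sin(34.6°) = 3808 m
rate = 3808 m / 22.3 Ma = 0.000171 m/yr = 0.171 mm/yr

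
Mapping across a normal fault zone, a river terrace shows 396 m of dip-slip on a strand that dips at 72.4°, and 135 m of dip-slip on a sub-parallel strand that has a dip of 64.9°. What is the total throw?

500 m

throw_A = 396 × sin(72.4°) = 377.5 m
throw_B = 135 × sin(64.9°) = 122.3 m
total = 377.5 + 122.3 = 500 m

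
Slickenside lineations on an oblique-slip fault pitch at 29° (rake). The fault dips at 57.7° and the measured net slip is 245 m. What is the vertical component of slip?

100 m

dip-slip = net slip × sin(rake) = 245 m × sin(29°) = 118.8 m
throw = dip-slip × sin(dip) = 118.8 × sin(57.7°) = 100 m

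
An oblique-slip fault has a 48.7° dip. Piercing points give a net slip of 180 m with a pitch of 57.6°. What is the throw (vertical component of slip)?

dip-slip = net slip × sin(rake) = 180 m × sin(57.6°) = 152 m
throw = dip-slip × sin(dip) = 152 × sin(48.7°) = 114 m

114 m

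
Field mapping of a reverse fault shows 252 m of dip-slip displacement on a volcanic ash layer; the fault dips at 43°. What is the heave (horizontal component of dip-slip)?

184 m

heave = dip-slip × cos(dip) = 252 m × cos(43°) = 184 m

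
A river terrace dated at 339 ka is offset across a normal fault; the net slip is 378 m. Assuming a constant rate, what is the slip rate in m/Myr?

rate = 378 m / 339 ka = 0.00112 m/yr = 1120 m/Myr

1120 m/Myr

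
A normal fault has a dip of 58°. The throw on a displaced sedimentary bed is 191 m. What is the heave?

heave = throw / tan(dip) = 191 / tan(58°) = 119 m

119 m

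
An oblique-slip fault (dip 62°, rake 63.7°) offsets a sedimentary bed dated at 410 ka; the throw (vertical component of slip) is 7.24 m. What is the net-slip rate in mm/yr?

dip-slip = throw / sin(dip) = 7.24 / sin(62°) = 8.200 m
net slip = dip-slip / sin(rake) = 8.200 / sin(63.7°) = 9.147 m
rate = 9.147 m / 410 ka = 0.0000223 m/yr = 0.0223 mm/yr

0.0223 mm/yr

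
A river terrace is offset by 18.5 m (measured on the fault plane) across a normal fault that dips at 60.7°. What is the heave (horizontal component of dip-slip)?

heave = dip-slip × cos(dip) = 18.5 m × cos(60.7°) = 9.05 m

9.05 m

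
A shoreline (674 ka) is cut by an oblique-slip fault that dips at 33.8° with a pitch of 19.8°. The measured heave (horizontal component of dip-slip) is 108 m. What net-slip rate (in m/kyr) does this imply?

0.569 m/kyr

dip-slip = heave / cos(dip) = 108 / cos(33.8°) = 130 m
net slip = dip-slip / sin(rake) = 130 / sin(19.8°) = 383.7 m
rate = 383.7 m / 674 ka = 0.000569 m/yr = 0.569 m/kyr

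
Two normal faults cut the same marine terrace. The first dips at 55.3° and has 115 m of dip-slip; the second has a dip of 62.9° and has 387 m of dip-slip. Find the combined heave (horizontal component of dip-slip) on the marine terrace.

242 m

heave_A = 115 × cos(55.3°) = 65.47 m
heave_B = 387 × cos(62.9°) = 176.3 m
total = 65.47 + 176.3 = 242 m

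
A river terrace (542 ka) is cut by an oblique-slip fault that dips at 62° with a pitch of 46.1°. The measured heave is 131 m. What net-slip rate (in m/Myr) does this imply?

714 m/Myr

dip-slip = heave / cos(dip) = 131 / cos(62°) = 279 m
net slip = dip-slip / sin(rake) = 279 / sin(46.1°) = 387.3 m
rate = 387.3 m / 542 ka = 0.000714 m/yr = 714 m/Myr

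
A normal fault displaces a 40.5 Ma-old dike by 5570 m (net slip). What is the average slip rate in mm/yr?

0.138 mm/yr

rate = 5570 m / 40.5 Ma = 0.000138 m/yr = 0.138 mm/yr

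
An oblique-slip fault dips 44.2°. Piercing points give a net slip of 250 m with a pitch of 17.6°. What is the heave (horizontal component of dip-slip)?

54.2 m

dip-slip = net slip × sin(rake) = 250 m × sin(17.6°) = 75.59 m
heave = dip-slip × cos(dip) = 75.59 × cos(44.2°) = 54.2 m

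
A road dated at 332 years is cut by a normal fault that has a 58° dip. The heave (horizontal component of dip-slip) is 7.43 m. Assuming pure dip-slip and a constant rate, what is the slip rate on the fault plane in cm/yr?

4.22 cm/yr

dip-slip = heave / cos(dip) = 7.43 m / cos(58°) = 14.02 m
rate = 14.02 m / 332 years = 0.0422 m/yr = 4.22 cm/yr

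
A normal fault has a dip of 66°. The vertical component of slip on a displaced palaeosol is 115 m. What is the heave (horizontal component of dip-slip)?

heave = throw / tan(dip) = 115 / tan(66°) = 51.2 m

51.2 m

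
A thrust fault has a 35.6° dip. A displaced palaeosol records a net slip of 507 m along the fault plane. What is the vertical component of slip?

295 m

throw = dip-slip × sin(dip) = 507 m × sin(35.6°) = 295 m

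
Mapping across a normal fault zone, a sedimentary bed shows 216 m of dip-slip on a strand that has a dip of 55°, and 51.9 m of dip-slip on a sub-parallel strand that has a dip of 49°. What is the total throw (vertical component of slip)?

throw_A = 216 × sin(55°) = 176.9 m
throw_B = 51.9 × sin(49°) = 39.17 m
total = 176.9 + 39.17 = 216 m

216 m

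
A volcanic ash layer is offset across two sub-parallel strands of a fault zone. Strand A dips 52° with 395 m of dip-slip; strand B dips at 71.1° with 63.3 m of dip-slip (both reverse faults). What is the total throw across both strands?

throw_A = 395 × sin(52°) = 311.3 m
throw_B = 63.3 × sin(71.1°) = 59.89 m
total = 311.3 + 59.89 = 371 m

371 m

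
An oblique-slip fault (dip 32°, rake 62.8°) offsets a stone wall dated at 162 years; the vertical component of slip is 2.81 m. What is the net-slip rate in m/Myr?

36800 m/Myr

dip-slip = throw / sin(dip) = 2.81 / sin(32°) = 5.303 m
net slip = dip-slip / sin(rake) = 5.303 / sin(62.8°) = 5.962 m
rate = 5.962 m / 162 years = 0.0368 m/yr = 36800 m/Myr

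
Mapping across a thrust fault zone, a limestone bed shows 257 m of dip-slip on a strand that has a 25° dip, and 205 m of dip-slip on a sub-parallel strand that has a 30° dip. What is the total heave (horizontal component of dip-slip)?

410 m

heave_A = 257 × cos(25°) = 232.9 m
heave_B = 205 × cos(30°) = 177.5 m
total = 232.9 + 177.5 = 410 m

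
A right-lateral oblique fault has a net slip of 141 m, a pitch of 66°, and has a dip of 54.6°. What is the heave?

dip-slip = net slip × sin(rake) = 141 m × sin(66°) = 128.8 m
heave = dip-slip × cos(dip) = 128.8 × cos(54.6°) = 74.6 m

74.6 m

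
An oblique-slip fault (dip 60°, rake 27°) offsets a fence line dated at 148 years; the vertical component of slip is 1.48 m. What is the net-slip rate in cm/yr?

2.54 cm/yr

dip-slip = throw / sin(dip) = 1.48 / sin(60°) = 1.709 m
net slip = dip-slip / sin(rake) = 1.709 / sin(27°) = 3.764 m
rate = 3.764 m / 148 years = 0.0254 m/yr = 2.54 cm/yr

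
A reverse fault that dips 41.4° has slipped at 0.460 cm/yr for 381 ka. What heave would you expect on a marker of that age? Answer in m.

dip-slip = rate × time = 0.460 cm/yr × 381 ka = 1753 m
heave = dip-slip × cos(dip) = 1753 × cos(41.4°) = 1310 m

1310 m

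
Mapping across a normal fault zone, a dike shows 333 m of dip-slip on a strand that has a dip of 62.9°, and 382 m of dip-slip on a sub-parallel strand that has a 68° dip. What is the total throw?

throw_A = 333 × sin(62.9°) = 296.4 m
throw_B = 382 × sin(68°) = 354.2 m
total = 296.4 + 354.2 = 651 m

651 m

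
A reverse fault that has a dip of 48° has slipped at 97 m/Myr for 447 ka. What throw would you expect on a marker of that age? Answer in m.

32.2 m

dip-slip = rate × time = 97 m/Myr × 447 ka = 43.36 m
throw = dip-slip × sin(dip) = 43.36 × sin(48°) = 32.2 m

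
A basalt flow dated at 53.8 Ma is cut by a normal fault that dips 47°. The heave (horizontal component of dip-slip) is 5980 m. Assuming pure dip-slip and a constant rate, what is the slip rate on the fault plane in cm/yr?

dip-slip = heave / cos(dip) = 5980 m / cos(47°) = 8768 m
rate = 8768 m / 53.8 Ma = 0.000163 m/yr = 0.0163 cm/yr

0.0163 cm/yr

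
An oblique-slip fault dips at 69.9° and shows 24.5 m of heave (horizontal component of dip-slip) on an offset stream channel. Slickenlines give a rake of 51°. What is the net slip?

91.7 m

dip-slip = heave / cos(dip) = 24.5 / cos(69.9°) = 71.29 m
net slip = dip-slip / sin(rake) = 71.29 / sin(51°) = 91.7 m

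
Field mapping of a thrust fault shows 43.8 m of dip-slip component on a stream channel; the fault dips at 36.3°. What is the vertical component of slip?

throw = dip-slip × sin(dip) = 43.8 m × sin(36.3°) = 25.9 m

25.9 m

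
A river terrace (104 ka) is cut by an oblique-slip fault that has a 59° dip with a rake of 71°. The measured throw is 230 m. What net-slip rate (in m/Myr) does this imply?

dip-slip = throw / sin(dip) = 230 / sin(59°) = 268.3 m
net slip = dip-slip / sin(rake) = 268.3 / sin(71°) = 283.8 m
rate = 283.8 m / 104 ka = 0.00273 m/yr = 2730 m/Myr

2730 m/Myr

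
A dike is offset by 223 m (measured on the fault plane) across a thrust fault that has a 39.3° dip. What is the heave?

173 m

heave = dip-slip × cos(dip) = 223 m × cos(39.3°) = 173 m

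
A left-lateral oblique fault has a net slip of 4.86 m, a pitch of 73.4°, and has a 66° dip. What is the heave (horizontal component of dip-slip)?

dip-slip = net slip × sin(rake) = 4.86 m × sin(73.4°) = 4.657 m
heave = dip-slip × cos(dip) = 4.657 × cos(66°) = 1.89 m

1.89 m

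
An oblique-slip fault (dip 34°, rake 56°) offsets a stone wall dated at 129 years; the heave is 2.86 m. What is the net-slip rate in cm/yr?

3.23 cm/yr

dip-slip = heave / cos(dip) = 2.86 / cos(34°) = 3.450 m
net slip = dip-slip / sin(rake) = 3.450 / sin(56°) = 4.161 m
rate = 4.161 m / 129 years = 0.0323 m/yr = 3.23 cm/yr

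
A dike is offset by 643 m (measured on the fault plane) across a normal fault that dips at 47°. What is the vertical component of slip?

470 m

throw = dip-slip × sin(dip) = 643 m × sin(47°) = 470 m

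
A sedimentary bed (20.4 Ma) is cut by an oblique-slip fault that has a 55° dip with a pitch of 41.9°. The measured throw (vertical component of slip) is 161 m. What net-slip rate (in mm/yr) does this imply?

0.0144 mm/yr

dip-slip = throw / sin(dip) = 161 / sin(55°) = 196.5 m
net slip = dip-slip / sin(rake) = 196.5 / sin(41.9°) = 294.3 m
rate = 294.3 m / 20.4 Ma = 0.0000144 m/yr = 0.0144 mm/yr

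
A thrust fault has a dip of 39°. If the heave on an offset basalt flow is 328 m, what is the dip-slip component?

dip-slip = heave / cos(dip) = 328 / cos(39°) = 422 m

422 m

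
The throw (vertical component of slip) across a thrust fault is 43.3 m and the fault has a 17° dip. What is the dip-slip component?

148 m

dip-slip = throw / sin(dip) = 43.3 / sin(17°) = 148 m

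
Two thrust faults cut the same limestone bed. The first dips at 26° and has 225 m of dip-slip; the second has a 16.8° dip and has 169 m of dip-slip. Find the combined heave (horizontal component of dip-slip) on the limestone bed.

364 m

heave_A = 225 × cos(26°) = 202.2 m
heave_B = 169 × cos(16.8°) = 161.8 m
total = 202.2 + 161.8 = 364 m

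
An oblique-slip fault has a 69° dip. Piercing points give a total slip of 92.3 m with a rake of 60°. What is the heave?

28.6 m

dip-slip = net slip × sin(rake) = 92.3 m × sin(60°) = 79.93 m
heave = dip-slip × cos(dip) = 79.93 × cos(69°) = 28.6 m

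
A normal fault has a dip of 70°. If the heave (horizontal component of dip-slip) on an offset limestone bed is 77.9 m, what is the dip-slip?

dip-slip = heave / cos(dip) = 77.9 / cos(70°) = 228 m

228 m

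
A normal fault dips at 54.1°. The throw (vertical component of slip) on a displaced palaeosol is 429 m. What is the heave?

311 m

heave = throw / tan(dip) = 429 / tan(54.1°) = 311 m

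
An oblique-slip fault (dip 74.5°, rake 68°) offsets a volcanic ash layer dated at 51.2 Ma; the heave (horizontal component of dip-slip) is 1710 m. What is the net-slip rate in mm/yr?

dip-slip = heave / cos(dip) = 1710 / cos(74.5°) = 6399 m
net slip = dip-slip / sin(rake) = 6399 / sin(68°) = 6901 m
rate = 6901 m / 51.2 Ma = 0.000135 m/yr = 0.135 mm/yr

0.135 mm/yr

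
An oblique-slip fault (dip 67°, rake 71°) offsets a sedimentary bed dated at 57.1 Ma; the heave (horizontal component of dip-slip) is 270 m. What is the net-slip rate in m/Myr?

12.8 m/Myr

dip-slip = heave / cos(dip) = 270 / cos(67°) = 691 m
net slip = dip-slip / sin(rake) = 691 / sin(71°) = 730.8 m
rate = 730.8 m / 57.1 Ma = 0.0000128 m/yr = 12.8 m/Myr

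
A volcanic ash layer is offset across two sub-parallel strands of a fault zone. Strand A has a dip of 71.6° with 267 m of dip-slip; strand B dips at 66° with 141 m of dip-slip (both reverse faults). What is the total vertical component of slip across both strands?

382 m

throw_A = 267 × sin(71.6°) = 253.3 m
throw_B = 141 × sin(66°) = 128.8 m
total = 253.3 + 128.8 = 382 m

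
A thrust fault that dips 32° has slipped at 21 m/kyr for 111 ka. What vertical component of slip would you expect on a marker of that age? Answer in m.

1240 m

dip-slip = rate × time = 21 m/kyr × 111 ka = 2331 m
throw = dip-slip × sin(dip) = 2331 × sin(32°) = 1240 m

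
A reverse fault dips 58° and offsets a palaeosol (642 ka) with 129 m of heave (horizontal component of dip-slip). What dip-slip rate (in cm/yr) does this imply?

0.0379 cm/yr

dip-slip = heave / cos(dip) = 129 m / cos(58°) = 243.4 m
rate = 243.4 m / 642 ka = 0.000379 m/yr = 0.0379 cm/yr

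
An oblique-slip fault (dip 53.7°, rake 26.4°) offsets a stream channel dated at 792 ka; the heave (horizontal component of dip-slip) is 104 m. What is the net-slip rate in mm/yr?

0.499 mm/yr

dip-slip = heave / cos(dip) = 104 / cos(53.7°) = 175.7 m
net slip = dip-slip / sin(rake) = 175.7 / sin(26.4°) = 395.1 m
rate = 395.1 m / 792 ka = 0.000499 m/yr = 0.499 mm/yr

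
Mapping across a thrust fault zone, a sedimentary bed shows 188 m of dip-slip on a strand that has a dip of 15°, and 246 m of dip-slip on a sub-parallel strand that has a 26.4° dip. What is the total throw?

158 m

throw_A = 188 × sin(15°) = 48.66 m
throw_B = 246 × sin(26.4°) = 109.4 m
total = 48.66 + 109.4 = 158 m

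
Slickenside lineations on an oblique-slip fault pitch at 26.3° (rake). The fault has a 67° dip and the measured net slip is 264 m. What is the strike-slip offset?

237 m

strike-slip = net slip × cos(rake) = 264 m × cos(26.3°) = 237 m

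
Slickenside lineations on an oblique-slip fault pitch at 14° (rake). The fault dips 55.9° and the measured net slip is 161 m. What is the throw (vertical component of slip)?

dip-slip = net slip × sin(rake) = 161 m × sin(14°) = 38.95 m
throw = dip-slip × sin(dip) = 38.95 × sin(55.9°) = 32.3 m

32.3 m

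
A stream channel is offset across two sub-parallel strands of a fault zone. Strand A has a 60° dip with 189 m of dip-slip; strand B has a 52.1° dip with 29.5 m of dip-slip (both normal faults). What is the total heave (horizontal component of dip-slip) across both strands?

113 m

heave_A = 189 × cos(60°) = 94.50 m
heave_B = 29.5 × cos(52.1°) = 18.12 m
total = 94.50 + 18.12 = 113 m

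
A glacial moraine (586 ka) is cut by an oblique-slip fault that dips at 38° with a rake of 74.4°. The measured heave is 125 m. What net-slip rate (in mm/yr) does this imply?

0.281 mm/yr

dip-slip = heave / cos(dip) = 125 / cos(38°) = 158.6 m
net slip = dip-slip / sin(rake) = 158.6 / sin(74.4°) = 164.7 m
rate = 164.7 m / 586 ka = 0.000281 m/yr = 0.281 mm/yr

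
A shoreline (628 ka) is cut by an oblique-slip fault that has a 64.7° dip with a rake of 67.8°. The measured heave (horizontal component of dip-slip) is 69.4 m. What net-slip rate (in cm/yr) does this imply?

0.0279 cm/yr

dip-slip = heave / cos(dip) = 69.4 / cos(64.7°) = 162.4 m
net slip = dip-slip / sin(rake) = 162.4 / sin(67.8°) = 175.4 m
rate = 175.4 m / 628 ka = 0.000279 m/yr = 0.0279 cm/yr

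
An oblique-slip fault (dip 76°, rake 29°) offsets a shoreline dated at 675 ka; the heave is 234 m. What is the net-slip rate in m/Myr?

2960 m/Myr

dip-slip = heave / cos(dip) = 234 / cos(76°) = 967.3 m
net slip = dip-slip / sin(rake) = 967.3 / sin(29°) = 1995 m
rate = 1995 m / 675 ka = 0.00296 m/yr = 2960 m/Myr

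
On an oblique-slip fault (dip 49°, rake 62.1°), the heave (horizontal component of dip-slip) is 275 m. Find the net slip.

474 m

dip-slip = heave / cos(dip) = 275 / cos(49°) = 419.2 m
net slip = dip-slip / sin(rake) = 419.2 / sin(62.1°) = 474 m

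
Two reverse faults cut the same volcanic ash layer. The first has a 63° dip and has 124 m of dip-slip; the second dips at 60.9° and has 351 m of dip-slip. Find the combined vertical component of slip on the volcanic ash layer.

throw_A = 124 × sin(63°) = 110.5 m
throw_B = 351 × sin(60.9°) = 306.7 m
total = 110.5 + 306.7 = 417 m

417 m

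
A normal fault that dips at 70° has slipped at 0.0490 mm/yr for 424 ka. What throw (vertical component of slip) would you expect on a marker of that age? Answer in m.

dip-slip = rate × time = 0.0490 mm/yr × 424 ka = 20.78 m
throw = dip-slip × sin(dip) = 20.78 × sin(70°) = 19.5 m

19.5 m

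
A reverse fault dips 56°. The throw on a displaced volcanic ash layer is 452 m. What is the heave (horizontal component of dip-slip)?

heave = throw / tan(dip) = 452 / tan(56°) = 305 m

305 m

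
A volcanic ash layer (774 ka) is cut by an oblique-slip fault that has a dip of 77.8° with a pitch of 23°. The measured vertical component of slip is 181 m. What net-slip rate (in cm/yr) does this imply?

dip-slip = throw / sin(dip) = 181 / sin(77.8°) = 185.2 m
net slip = dip-slip / sin(rake) = 185.2 / sin(23°) = 473.9 m
rate = 473.9 m / 774 ka = 0.000612 m/yr = 0.0612 cm/yr

0.0612 cm/yr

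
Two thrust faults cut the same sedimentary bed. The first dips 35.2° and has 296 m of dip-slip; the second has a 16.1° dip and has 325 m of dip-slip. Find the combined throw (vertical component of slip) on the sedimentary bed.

throw_A = 296 × sin(35.2°) = 170.6 m
throw_B = 325 × sin(16.1°) = 90.13 m
total = 170.6 + 90.13 = 261 m

261 m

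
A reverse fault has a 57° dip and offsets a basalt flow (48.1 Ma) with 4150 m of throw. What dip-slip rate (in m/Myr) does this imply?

dip-slip = throw / sin(dip) = 4150 m / sin(57°) = 4948 m
rate = 4948 m / 48.1 Ma = 0.000103 m/yr = 103 m/Myr

103 m/Myr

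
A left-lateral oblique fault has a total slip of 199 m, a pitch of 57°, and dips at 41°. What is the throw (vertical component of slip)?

109 m

dip-slip = net slip × sin(rake) = 199 m × sin(57°) = 166.9 m
throw = dip-slip × sin(dip) = 166.9 × sin(41°) = 109 m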